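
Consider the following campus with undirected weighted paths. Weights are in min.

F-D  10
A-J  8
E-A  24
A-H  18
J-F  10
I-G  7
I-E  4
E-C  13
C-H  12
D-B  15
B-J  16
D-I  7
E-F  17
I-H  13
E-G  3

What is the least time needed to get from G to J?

Candidate routes:
G–I–D–F–J: 7+7+10+10 = 34
G–E–F–J: 3+17+10 = 30
G–E–I–D–F–J: 3+4+7+10+10 = 34
The minimum is 30 min via G–E–F–J.

30 min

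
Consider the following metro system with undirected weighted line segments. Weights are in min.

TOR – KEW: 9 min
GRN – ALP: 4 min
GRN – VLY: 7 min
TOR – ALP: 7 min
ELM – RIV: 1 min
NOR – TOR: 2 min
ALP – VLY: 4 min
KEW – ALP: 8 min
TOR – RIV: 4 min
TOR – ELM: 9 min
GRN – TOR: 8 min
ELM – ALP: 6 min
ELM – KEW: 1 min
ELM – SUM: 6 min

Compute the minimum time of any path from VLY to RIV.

Settle nodes by increasing distance from VLY:
VLY: 0
ALP: 4  (via VLY)
GRN: 7  (via VLY)
ELM: 10  (via ALP)
TOR: 11  (via ALP)
KEW: 11  (via ELM)
RIV: 11  (via ELM)
Shortest route: VLY → ALP → ELM → RIV = 11 min.

11 min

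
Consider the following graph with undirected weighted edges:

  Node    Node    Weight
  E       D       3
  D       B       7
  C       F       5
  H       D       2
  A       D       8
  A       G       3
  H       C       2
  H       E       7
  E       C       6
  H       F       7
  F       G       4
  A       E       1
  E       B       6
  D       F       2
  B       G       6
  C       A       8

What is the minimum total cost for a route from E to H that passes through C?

8

Shortest E→C: E → C = 6
Shortest C→H: C → H = 2
Total via C: 6 + 2 = 8.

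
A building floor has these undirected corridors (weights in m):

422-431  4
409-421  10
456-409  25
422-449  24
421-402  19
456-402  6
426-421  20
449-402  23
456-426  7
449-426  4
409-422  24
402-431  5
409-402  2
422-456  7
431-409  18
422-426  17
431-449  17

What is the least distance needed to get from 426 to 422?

14 m

Compare a few routes:
426 - 456 - 422: 7+7 = 14
426 - 456 - 402 - 431 - 422: 7+6+5+4 = 22
426 - 422: 17 = 17
The minimum is 14 m via 426 - 456 - 422.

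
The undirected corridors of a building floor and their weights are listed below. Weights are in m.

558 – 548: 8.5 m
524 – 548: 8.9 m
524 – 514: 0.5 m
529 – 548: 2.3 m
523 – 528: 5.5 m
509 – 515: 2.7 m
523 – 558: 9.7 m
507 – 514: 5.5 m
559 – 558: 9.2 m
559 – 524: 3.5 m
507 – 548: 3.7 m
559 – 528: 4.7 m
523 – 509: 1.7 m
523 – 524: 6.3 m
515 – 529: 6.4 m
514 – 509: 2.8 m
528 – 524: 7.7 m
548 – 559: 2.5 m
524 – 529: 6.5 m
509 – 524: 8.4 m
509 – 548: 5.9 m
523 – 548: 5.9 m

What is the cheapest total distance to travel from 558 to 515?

14.1 m

Compare a few routes:
558 - 548 - 509 - 515: 8.5+5.9+2.7 = 17.1
558 - 523 - 509 - 515: 9.7+1.7+2.7 = 14.1
The minimum is 14.1 m via 558 - 523 - 509 - 515.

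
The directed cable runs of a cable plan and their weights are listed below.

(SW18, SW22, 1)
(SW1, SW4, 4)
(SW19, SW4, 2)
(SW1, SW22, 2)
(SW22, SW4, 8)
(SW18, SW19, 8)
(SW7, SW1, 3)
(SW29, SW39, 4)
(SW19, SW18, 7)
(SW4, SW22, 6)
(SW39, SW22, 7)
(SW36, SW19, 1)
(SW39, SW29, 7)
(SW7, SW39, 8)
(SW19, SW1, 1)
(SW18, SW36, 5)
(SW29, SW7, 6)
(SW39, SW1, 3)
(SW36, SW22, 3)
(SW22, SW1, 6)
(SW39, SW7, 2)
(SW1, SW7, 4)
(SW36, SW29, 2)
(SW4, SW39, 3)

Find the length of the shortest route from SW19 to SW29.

12

Compare a few routes:
SW19 → SW4 → SW39 → SW29: 2+3+7 = 12
SW19 → SW1 → SW4 → SW39 → SW29: 1+4+3+7 = 15
SW19 → SW18 → SW36 → SW29: 7+5+2 = 14
The minimum is 12 via SW19 → SW4 → SW39 → SW29.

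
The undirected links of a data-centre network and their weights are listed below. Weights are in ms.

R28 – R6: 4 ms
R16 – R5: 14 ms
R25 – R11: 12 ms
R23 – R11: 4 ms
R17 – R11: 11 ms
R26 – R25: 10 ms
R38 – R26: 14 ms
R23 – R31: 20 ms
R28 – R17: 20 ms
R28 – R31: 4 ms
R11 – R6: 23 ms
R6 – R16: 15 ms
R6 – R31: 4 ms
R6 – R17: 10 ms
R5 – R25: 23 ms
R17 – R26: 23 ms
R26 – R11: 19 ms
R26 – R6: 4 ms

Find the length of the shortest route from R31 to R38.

22 ms

Settle nodes by increasing distance from R31:
R31: 0
R6: 4  (via R31)
R28: 4  (via R31)
R26: 8  (via R6)
R17: 14  (via R6)
R25: 18  (via R26)
R16: 19  (via R6)
R23: 20  (via R31)
R38: 22  (via R26)
Shortest route: R31–R6–R26–R38 = 22 ms.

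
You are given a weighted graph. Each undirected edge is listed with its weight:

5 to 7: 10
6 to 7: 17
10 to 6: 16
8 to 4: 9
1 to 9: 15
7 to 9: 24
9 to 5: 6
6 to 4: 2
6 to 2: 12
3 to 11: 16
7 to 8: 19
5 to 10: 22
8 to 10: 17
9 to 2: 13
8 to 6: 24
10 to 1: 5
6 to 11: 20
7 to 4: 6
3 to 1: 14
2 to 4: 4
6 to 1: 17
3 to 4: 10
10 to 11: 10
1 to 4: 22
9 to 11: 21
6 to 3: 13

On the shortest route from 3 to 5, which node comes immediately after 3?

Enumerating some paths:
3 → 4 → 2 → 9 → 5: 10+4+13+6 = 33
3 → 4 → 7 → 5: 10+6+10 = 26
3 → 6 → 4 → 7 → 5: 13+2+6+10 = 31
The minimum is 26 via 3 → 4 → 7 → 5.
So from 3 the first move is to 4.

4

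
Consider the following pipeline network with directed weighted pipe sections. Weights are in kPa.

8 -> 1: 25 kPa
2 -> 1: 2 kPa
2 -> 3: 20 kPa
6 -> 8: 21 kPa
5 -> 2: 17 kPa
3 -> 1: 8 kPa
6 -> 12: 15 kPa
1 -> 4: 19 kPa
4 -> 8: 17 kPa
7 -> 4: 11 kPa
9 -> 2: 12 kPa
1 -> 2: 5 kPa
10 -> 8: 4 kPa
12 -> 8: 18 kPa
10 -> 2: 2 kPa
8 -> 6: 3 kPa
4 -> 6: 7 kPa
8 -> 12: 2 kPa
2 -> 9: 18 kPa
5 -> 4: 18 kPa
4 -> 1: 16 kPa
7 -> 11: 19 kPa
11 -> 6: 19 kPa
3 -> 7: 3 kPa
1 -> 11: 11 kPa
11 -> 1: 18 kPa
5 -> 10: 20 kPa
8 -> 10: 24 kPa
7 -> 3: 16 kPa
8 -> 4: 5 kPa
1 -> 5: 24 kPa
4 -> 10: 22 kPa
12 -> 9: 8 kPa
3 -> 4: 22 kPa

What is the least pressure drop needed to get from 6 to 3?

55 kPa

Running Dijkstra from 6:
6: 0
12: 15  (via 6)
8: 21  (via 6)
9: 23  (via 12)
4: 26  (via 8)
2: 35  (via 9)
1: 37  (via 2)
10: 45  (via 8)
11: 48  (via 1)
3: 55  (via 2)
Shortest route: 6 → 12 → 9 → 2 → 3 = 55 kPa.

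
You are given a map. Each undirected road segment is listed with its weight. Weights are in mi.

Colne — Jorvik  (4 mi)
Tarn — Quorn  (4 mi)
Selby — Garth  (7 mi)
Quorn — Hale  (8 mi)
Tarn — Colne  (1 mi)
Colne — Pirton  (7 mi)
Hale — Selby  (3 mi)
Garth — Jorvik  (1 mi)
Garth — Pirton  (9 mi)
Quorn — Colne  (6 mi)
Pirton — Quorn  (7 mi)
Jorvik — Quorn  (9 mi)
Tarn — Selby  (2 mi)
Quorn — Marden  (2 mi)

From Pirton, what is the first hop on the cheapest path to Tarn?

Colne

Compare a few routes:
Pirton → Quorn → Tarn: 7+4 = 11
Pirton → Garth → Jorvik → Colne → Tarn: 9+1+4+1 = 15
Pirton → Quorn → Colne → Tarn: 7+6+1 = 14
Pirton → Colne → Tarn: 7+1 = 8
The minimum is 8 mi via Pirton → Colne → Tarn.
So from Pirton the first move is to Colne.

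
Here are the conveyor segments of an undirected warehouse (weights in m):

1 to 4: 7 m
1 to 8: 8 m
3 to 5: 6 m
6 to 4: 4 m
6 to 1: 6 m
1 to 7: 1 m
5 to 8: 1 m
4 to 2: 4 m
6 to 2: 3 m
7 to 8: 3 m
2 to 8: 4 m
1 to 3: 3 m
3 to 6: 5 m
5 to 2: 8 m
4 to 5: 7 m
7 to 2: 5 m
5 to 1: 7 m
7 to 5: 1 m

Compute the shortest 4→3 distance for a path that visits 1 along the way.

Best 4 to 1: 4 → 1 costing 7
Shortest 1→3: 1 → 3 = 3
Total via 1: 7 + 3 = 10 m.

10 m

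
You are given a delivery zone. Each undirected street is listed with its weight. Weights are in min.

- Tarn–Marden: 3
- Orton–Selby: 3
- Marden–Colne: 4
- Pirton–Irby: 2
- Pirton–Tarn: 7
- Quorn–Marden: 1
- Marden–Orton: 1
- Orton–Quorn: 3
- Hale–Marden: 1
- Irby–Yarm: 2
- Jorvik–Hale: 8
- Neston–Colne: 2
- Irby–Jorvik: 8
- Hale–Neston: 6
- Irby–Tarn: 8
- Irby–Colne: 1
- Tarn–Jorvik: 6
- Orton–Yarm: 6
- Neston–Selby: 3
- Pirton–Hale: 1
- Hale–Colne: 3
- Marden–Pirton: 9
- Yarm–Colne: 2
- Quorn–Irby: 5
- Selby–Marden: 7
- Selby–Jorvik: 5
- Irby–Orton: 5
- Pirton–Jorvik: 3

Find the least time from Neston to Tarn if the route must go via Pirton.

Best Neston to Pirton: Neston–Colne–Irby–Pirton costing 5
Shortest Pirton→Tarn: Pirton–Hale–Marden–Tarn = 5
Total via Pirton: 5 + 5 = 10 min.

10 min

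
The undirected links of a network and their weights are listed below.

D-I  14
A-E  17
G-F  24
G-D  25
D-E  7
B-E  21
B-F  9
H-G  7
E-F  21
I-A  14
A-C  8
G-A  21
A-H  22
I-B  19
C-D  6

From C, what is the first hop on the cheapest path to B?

D

Compare a few routes:
C - D - I - B: 6+14+19 = 39
C - D - E - B: 6+7+21 = 34
Cheapest is C - D - E - B at 34.
So from C the first move is to D.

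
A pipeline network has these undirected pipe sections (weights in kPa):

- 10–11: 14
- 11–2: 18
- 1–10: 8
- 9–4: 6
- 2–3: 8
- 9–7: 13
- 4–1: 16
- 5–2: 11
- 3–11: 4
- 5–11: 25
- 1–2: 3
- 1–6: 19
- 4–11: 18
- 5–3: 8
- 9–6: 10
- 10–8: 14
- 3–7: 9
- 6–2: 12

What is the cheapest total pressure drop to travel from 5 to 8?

Settle nodes by increasing distance from 5:
5: 0
3: 8  (via 5)
2: 11  (via 5)
11: 12  (via 3)
1: 14  (via 2)
7: 17  (via 3)
10: 22  (via 1)
6: 23  (via 2)
4: 30  (via 11)
9: 30  (via 7)
8: 36  (via 10)
Shortest route: 5–2–1–10–8 = 36 kPa.

36 kPa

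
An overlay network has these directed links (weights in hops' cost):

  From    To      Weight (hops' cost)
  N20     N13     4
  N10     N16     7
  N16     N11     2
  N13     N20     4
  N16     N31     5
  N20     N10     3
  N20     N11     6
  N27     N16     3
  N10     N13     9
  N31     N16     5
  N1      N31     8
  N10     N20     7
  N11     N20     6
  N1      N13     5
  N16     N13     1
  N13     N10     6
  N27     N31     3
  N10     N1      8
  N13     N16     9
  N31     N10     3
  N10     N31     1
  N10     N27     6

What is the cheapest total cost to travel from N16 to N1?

15 hops' cost

Enumerating some paths:
N16 → N13 → N10 → N1: 1+6+8 = 15
N16 → N13 → N20 → N10 → N1: 1+4+3+8 = 16
N16 → N31 → N10 → N1: 5+3+8 = 16
N16 → N11 → N20 → N10 → N1: 2+6+3+8 = 19
Cheapest is N16 → N13 → N10 → N1 at 15 hops' cost.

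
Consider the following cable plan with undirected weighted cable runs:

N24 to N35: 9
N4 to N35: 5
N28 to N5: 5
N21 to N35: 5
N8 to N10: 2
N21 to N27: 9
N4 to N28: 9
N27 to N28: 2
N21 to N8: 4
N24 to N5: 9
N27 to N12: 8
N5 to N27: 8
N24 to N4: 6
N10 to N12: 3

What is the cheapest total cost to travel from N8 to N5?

20

Enumerating some paths:
N8–N21–N27–N5: 4+9+8 = 21
N8–N10–N12–N27–N5: 2+3+8+8 = 21
N8–N21–N27–N28–N5: 4+9+2+5 = 20
The minimum is 20 via N8–N21–N27–N28–N5.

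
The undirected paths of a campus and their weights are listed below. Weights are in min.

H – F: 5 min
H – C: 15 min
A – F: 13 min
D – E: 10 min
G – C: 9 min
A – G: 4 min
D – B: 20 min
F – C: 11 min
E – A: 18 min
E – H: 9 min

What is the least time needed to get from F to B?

Shortest distances from F:
F: 0
H: 5  (via F)
C: 11  (via F)
A: 13  (via F)
E: 14  (via H)
G: 17  (via A)
D: 24  (via E)
B: 44  (via D)
Shortest route: F–H–E–D–B = 44 min.

44 min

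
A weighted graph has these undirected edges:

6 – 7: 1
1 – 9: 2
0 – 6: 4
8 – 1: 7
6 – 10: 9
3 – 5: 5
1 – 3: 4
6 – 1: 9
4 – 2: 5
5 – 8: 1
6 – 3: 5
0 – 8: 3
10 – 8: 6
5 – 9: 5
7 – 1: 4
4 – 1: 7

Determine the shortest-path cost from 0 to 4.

Enumerating some paths:
0 - 8 - 1 - 4: 3+7+7 = 17
0 - 6 - 7 - 1 - 4: 4+1+4+7 = 16
Cheapest is 0 - 6 - 7 - 1 - 4 at 16.

16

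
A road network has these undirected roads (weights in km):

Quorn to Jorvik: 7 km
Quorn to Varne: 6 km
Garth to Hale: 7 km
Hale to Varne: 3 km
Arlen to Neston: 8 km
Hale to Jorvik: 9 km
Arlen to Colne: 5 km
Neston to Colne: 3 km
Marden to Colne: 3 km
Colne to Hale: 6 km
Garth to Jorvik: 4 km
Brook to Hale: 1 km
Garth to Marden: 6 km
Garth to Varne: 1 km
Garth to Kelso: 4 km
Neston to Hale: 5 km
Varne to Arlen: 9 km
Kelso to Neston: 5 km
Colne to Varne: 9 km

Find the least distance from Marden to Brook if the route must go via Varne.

Best Marden to Varne: Marden → Garth → Varne costing 7
Best Varne to Brook: Varne → Hale → Brook costing 4
Total via Varne: 7 + 4 = 11 km.

11 km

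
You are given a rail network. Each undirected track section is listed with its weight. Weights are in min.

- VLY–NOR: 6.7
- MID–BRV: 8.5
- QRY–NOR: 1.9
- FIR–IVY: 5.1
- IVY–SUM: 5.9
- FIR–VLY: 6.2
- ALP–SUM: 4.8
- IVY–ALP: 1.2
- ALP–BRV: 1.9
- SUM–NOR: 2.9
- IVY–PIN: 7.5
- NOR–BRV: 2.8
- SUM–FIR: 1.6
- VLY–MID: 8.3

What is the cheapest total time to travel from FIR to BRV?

7.3 min

Shortest distances from FIR:
FIR: 0
SUM: 1.6  (via FIR)
NOR: 4.5  (via SUM)
IVY: 5.1  (via FIR)
VLY: 6.2  (via FIR)
ALP: 6.3  (via IVY)
QRY: 6.4  (via NOR)
BRV: 7.3  (via NOR)
Shortest route: FIR → SUM → NOR → BRV = 7.3 min.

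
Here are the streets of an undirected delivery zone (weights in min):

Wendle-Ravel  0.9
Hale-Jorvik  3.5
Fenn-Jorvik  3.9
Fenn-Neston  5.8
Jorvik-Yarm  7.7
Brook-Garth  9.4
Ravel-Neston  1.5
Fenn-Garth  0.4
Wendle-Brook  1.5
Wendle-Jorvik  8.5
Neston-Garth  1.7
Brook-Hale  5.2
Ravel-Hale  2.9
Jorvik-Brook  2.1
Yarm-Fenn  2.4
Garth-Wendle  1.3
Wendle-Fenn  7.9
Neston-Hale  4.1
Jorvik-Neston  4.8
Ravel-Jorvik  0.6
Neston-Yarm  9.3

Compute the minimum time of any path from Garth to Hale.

Compare a few routes:
Garth–Neston–Hale: 1.7+4.1 = 5.8
Garth–Wendle–Ravel–Hale: 1.3+0.9+2.9 = 5.1
Garth–Neston–Ravel–Hale: 1.7+1.5+2.9 = 6.1
Cheapest is Garth–Wendle–Ravel–Hale at 5.1 min.

5.1 min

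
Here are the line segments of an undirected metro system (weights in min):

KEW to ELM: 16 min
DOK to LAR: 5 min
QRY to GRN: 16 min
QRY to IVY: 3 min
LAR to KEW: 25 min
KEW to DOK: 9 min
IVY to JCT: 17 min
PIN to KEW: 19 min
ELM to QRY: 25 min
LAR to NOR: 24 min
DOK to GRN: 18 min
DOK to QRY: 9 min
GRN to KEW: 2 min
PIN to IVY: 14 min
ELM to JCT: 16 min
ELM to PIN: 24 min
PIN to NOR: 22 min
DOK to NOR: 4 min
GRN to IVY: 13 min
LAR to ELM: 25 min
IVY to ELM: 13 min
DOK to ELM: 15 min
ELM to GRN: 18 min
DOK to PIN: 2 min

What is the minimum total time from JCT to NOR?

33 min

Enumerating some paths:
JCT–ELM–KEW–DOK–NOR: 16+16+9+4 = 45
JCT–IVY–PIN–DOK–NOR: 17+14+2+4 = 37
JCT–IVY–QRY–DOK–NOR: 17+3+9+4 = 33
JCT–ELM–DOK–NOR: 16+15+4 = 35
Cheapest is JCT–IVY–QRY–DOK–NOR at 33 min.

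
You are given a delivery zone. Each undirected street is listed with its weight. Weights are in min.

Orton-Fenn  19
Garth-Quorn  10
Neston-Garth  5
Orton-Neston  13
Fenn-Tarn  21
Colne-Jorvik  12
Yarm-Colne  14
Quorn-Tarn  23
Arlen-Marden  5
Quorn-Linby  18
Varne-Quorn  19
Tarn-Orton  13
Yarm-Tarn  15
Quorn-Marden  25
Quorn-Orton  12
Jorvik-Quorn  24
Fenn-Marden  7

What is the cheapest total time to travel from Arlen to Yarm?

Enumerating some paths:
Arlen–Marden–Quorn–Tarn–Yarm: 5+25+23+15 = 68
Arlen–Marden–Fenn–Orton–Tarn–Yarm: 5+7+19+13+15 = 59
Arlen–Marden–Quorn–Orton–Tarn–Yarm: 5+25+12+13+15 = 70
Arlen–Marden–Fenn–Tarn–Yarm: 5+7+21+15 = 48
The minimum is 48 min via Arlen–Marden–Fenn–Tarn–Yarm.

48 min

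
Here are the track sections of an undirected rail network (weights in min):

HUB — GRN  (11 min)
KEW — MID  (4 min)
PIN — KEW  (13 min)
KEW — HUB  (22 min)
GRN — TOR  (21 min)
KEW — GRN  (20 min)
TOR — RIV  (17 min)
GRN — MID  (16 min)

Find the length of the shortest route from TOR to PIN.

Settle nodes by increasing distance from TOR:
TOR: 0
RIV: 17  (via TOR)
GRN: 21  (via TOR)
HUB: 32  (via GRN)
MID: 37  (via GRN)
KEW: 41  (via GRN)
PIN: 54  (via KEW)
Shortest route: TOR–GRN–KEW–PIN = 54 min.

54 min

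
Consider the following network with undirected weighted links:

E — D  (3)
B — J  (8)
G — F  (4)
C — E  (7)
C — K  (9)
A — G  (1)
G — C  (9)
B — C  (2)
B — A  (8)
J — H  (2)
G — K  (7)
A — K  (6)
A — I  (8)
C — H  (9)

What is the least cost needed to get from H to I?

Compare a few routes:
H–C–G–A–I: 9+9+1+8 = 27
H–J–B–A–I: 2+8+8+8 = 26
H–C–B–A–I: 9+2+8+8 = 27
The minimum is 26 via H–J–B–A–I.

26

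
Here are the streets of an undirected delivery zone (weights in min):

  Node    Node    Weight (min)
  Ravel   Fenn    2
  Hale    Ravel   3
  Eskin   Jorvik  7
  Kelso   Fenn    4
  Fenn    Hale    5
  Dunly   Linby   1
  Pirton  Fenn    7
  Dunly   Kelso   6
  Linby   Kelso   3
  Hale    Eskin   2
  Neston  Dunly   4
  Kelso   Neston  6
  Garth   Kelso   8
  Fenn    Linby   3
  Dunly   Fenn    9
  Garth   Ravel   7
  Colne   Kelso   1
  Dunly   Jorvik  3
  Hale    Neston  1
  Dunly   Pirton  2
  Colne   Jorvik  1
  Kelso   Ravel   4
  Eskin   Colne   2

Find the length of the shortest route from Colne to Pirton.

6 min

Shortest distances from Colne:
Colne: 0
Kelso: 1  (via Colne)
Jorvik: 1  (via Colne)
Eskin: 2  (via Colne)
Dunly: 4  (via Jorvik)
Linby: 4  (via Kelso)
Hale: 4  (via Eskin)
Fenn: 5  (via Kelso)
Ravel: 5  (via Kelso)
Neston: 5  (via Hale)
Pirton: 6  (via Dunly)
Shortest route: Colne → Jorvik → Dunly → Pirton = 6 min.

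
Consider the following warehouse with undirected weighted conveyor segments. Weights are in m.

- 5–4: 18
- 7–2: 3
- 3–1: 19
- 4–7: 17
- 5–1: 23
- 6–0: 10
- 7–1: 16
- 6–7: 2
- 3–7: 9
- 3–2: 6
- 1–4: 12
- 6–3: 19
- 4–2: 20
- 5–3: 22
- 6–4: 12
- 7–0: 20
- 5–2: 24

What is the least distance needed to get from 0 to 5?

39 m

Candidate routes:
0 → 6 → 7 → 2 → 5: 10+2+3+24 = 39
0 → 6 → 7 → 3 → 5: 10+2+9+22 = 43
0 → 6 → 4 → 5: 10+12+18 = 40
0 → 6 → 7 → 2 → 3 → 5: 10+2+3+6+22 = 43
The minimum is 39 m via 0 → 6 → 7 → 2 → 5.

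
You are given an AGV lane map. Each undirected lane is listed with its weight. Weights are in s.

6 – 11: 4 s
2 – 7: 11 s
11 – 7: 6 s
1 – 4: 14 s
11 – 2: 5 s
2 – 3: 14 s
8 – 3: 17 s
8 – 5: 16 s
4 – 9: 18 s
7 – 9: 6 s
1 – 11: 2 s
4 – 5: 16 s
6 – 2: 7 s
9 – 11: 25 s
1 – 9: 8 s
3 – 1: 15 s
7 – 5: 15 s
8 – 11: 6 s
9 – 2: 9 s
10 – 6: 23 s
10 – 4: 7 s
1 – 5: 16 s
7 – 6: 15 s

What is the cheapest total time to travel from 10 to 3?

36 s

Settle nodes by increasing distance from 10:
10: 0
4: 7  (via 10)
1: 21  (via 4)
5: 23  (via 4)
6: 23  (via 10)
11: 23  (via 1)
9: 25  (via 4)
2: 28  (via 11)
7: 29  (via 11)
8: 29  (via 11)
3: 36  (via 1)
Shortest route: 10 → 4 → 1 → 3 = 36 s.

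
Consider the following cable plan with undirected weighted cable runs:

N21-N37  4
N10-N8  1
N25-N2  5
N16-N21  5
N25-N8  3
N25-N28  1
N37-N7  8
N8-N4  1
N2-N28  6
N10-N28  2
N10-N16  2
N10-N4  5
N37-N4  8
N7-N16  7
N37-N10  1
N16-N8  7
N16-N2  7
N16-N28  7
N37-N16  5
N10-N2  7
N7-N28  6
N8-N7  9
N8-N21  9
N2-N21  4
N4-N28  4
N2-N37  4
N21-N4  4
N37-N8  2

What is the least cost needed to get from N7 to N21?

Running Dijkstra from N7:
N7: 0
N28: 6  (via N7)
N16: 7  (via N7)
N25: 7  (via N28)
N10: 8  (via N28)
N37: 8  (via N7)
N8: 9  (via N7)
N4: 10  (via N28)
N21: 12  (via N16)
Shortest route: N7–N16–N21 = 12.

12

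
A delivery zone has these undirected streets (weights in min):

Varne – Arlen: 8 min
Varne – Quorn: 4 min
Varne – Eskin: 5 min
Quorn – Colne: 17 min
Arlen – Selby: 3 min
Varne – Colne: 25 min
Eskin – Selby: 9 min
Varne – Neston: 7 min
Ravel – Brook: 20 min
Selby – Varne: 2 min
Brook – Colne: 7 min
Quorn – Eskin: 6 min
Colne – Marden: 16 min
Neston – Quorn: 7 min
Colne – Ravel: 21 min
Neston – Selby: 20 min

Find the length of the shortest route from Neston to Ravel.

45 min

Running Dijkstra from Neston:
Neston: 0
Varne: 7  (via Neston)
Quorn: 7  (via Neston)
Selby: 9  (via Varne)
Arlen: 12  (via Selby)
Eskin: 12  (via Varne)
Colne: 24  (via Quorn)
Brook: 31  (via Colne)
Marden: 40  (via Colne)
Ravel: 45  (via Colne)
Shortest route: Neston–Quorn–Colne–Ravel = 45 min.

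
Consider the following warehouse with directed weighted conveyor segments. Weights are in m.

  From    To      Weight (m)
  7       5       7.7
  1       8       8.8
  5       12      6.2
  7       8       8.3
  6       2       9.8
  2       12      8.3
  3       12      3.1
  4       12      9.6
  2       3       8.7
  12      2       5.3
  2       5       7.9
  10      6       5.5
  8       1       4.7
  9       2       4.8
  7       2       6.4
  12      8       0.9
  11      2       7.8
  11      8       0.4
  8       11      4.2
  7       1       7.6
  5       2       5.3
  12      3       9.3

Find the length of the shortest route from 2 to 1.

13.9 m

Settle nodes by increasing distance from 2:
2: 0
5: 7.9  (via 2)
12: 8.3  (via 2)
3: 8.7  (via 2)
8: 9.2  (via 12)
11: 13.4  (via 8)
1: 13.9  (via 8)
Shortest route: 2–12–8–1 = 13.9 m.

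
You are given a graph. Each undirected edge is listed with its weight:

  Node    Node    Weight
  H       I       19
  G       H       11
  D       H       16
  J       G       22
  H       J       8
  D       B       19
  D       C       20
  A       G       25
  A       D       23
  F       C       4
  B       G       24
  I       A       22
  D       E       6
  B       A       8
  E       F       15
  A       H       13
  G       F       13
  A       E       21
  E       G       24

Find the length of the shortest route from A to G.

24

Compare a few routes:
A → B → G: 8+24 = 32
A → H → G: 13+11 = 24
A → G: 25 = 25
Cheapest is A → H → G at 24.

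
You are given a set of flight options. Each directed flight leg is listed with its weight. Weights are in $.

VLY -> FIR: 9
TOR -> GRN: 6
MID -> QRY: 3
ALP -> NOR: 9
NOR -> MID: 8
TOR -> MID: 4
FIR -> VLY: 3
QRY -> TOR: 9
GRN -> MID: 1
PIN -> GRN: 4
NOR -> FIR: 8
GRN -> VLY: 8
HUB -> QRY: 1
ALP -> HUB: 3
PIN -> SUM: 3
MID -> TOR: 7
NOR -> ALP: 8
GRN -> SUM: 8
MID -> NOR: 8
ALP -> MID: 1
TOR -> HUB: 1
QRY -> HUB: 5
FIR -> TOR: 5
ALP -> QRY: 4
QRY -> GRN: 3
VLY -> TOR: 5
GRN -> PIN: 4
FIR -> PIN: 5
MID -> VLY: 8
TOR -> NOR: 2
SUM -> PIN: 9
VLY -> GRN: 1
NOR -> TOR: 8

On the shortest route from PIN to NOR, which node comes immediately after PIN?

Candidate routes:
PIN - GRN - MID - NOR: 4+1+8 = 13
PIN - GRN - MID - QRY - TOR - NOR: 4+1+3+9+2 = 19
PIN - GRN - MID - TOR - NOR: 4+1+7+2 = 14
PIN - GRN - VLY - TOR - NOR: 4+8+5+2 = 19
The minimum is $13 via PIN - GRN - MID - NOR.
So from PIN the first move is to GRN.

GRN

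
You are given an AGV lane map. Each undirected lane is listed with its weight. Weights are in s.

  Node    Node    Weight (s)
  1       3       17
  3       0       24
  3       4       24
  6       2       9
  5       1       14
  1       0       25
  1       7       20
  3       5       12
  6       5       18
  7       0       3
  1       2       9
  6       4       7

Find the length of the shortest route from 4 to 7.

45 s

Settle nodes by increasing distance from 4:
4: 0
6: 7  (via 4)
2: 16  (via 6)
3: 24  (via 4)
1: 25  (via 2)
5: 25  (via 6)
7: 45  (via 1)
Shortest route: 4–6–2–1–7 = 45 s.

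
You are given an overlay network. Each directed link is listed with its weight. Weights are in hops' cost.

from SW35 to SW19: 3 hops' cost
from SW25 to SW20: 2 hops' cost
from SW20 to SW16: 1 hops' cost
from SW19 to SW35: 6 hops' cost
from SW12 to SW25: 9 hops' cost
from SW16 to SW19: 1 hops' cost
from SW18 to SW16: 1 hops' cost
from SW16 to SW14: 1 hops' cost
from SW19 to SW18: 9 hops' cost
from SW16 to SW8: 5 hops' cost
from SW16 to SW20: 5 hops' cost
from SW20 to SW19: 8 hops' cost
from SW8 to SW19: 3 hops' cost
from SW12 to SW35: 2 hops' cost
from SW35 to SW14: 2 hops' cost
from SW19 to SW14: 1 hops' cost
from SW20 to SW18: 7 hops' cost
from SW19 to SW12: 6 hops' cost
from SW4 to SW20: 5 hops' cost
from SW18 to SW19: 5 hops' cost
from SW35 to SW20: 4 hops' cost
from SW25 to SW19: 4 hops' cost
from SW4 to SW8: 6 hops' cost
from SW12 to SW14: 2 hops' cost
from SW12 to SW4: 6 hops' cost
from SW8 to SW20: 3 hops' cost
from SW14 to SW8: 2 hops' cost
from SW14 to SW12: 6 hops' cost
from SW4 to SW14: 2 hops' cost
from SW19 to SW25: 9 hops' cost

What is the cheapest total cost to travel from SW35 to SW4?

Shortest distances from SW35:
SW35: 0
SW14: 2  (via SW35)
SW19: 3  (via SW35)
SW20: 4  (via SW35)
SW8: 4  (via SW14)
SW16: 5  (via SW20)
SW12: 8  (via SW14)
SW18: 11  (via SW20)
SW25: 12  (via SW19)
SW4: 14  (via SW12)
Shortest route: SW35–SW14–SW12–SW4 = 14 hops' cost.

14 hops' cost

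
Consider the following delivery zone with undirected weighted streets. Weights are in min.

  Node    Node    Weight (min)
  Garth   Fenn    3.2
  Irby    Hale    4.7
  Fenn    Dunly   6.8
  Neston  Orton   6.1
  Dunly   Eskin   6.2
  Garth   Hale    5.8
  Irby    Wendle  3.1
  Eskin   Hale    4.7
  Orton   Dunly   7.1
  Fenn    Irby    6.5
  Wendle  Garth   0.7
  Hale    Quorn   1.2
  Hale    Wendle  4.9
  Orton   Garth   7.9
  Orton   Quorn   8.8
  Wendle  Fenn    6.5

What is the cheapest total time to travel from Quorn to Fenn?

Compare a few routes:
Quorn - Hale - Irby - Fenn: 1.2+4.7+6.5 = 12.4
Quorn - Hale - Wendle - Garth - Fenn: 1.2+4.9+0.7+3.2 = 10
Quorn - Hale - Garth - Fenn: 1.2+5.8+3.2 = 10.2
The minimum is 10 min via Quorn - Hale - Wendle - Garth - Fenn.

10 min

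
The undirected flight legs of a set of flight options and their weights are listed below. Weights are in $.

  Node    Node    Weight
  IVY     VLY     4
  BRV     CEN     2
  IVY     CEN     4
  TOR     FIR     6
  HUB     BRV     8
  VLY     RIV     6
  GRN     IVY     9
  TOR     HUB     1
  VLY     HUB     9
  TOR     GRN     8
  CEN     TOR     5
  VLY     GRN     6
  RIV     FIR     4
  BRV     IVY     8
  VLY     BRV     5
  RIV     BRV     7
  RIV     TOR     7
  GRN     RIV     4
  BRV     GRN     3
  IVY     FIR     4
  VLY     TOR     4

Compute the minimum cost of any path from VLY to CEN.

Settle nodes by increasing distance from VLY:
VLY: 0
TOR: 4  (via VLY)
IVY: 4  (via VLY)
HUB: 5  (via TOR)
BRV: 5  (via VLY)
GRN: 6  (via VLY)
RIV: 6  (via VLY)
CEN: 7  (via BRV)
Shortest route: VLY–BRV–CEN = $7.

$7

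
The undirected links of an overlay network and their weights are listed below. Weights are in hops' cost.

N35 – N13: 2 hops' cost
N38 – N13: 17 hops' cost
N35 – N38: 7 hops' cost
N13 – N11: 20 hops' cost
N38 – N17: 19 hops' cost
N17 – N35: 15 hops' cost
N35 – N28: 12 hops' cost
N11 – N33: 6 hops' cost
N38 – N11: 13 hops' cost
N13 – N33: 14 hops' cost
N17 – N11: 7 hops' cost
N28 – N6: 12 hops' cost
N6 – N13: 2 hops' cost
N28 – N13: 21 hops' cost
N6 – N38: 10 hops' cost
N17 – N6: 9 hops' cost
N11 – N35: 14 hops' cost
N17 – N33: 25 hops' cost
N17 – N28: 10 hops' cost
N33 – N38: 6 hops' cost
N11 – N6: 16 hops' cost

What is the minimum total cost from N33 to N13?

14 hops' cost

Candidate routes:
N33–N38–N35–N13: 6+7+2 = 15
N33–N13: 14 = 14
N33–N38–N6–N13: 6+10+2 = 18
The minimum is 14 hops' cost via N33–N13.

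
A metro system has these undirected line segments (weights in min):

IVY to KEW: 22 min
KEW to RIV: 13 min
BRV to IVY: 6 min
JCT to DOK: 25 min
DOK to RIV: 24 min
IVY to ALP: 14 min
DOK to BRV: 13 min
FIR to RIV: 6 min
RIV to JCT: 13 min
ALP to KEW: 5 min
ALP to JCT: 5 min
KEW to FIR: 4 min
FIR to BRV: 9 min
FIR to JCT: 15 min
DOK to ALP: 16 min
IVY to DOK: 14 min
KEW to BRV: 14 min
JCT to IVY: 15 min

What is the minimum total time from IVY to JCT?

Enumerating some paths:
IVY - ALP - JCT: 14+5 = 19
IVY - JCT: 15 = 15
The minimum is 15 min via IVY - JCT.

15 min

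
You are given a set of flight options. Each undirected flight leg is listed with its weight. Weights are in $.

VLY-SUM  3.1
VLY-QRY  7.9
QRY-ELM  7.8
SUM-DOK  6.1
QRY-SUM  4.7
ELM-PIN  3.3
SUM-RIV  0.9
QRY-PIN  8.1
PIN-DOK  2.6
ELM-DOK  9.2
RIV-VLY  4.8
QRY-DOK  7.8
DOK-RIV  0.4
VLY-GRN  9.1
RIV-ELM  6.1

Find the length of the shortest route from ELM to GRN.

Running Dijkstra from ELM:
ELM: 0
PIN: 3.3  (via ELM)
DOK: 5.9  (via PIN)
RIV: 6.1  (via ELM)
SUM: 7  (via RIV)
QRY: 7.8  (via ELM)
VLY: 10.1  (via SUM)
GRN: 19.2  (via VLY)
Shortest route: ELM–RIV–SUM–VLY–GRN = $19.2.

$19.2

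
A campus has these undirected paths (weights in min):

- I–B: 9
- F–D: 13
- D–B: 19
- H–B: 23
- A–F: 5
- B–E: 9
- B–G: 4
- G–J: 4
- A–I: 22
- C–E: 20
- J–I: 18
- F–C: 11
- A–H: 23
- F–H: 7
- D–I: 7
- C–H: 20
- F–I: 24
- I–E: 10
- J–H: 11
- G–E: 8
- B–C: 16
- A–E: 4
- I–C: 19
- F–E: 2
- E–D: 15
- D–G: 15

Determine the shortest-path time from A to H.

Settle nodes by increasing distance from A:
A: 0
E: 4  (via A)
F: 5  (via A)
G: 12  (via E)
H: 12  (via F)
Shortest route: A–F–H = 12 min.

12 min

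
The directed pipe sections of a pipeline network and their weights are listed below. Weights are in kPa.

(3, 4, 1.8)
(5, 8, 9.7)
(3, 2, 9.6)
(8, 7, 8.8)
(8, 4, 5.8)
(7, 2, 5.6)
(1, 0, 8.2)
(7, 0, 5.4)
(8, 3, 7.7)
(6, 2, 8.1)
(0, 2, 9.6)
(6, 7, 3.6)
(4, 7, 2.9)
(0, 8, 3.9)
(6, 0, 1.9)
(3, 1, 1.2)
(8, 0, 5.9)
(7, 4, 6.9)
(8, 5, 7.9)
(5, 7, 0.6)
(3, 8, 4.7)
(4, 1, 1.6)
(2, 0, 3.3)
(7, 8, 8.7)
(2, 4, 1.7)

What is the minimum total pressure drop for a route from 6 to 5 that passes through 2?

Shortest 6→2: 6 → 2 = 8.1
Best 2 to 5: 2 → 0 → 8 → 5 costing 15.1
Total via 2: 8.1 + 15.1 = 23.2 kPa.

23.2 kPa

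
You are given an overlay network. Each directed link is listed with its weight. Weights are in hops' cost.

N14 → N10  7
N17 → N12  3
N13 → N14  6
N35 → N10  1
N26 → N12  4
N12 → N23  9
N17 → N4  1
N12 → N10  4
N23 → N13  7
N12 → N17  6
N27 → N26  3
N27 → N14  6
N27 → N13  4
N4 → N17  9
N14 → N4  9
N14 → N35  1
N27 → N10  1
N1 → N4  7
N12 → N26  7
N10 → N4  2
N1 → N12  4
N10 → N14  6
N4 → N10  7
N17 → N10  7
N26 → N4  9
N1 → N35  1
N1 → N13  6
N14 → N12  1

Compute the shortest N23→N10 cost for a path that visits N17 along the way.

Shortest N23→N17: N23 → N13 → N14 → N12 → N17 = 20
Shortest N17→N10: N17 → N10 = 7
Total via N17: 20 + 7 = 27 hops' cost.

27 hops' cost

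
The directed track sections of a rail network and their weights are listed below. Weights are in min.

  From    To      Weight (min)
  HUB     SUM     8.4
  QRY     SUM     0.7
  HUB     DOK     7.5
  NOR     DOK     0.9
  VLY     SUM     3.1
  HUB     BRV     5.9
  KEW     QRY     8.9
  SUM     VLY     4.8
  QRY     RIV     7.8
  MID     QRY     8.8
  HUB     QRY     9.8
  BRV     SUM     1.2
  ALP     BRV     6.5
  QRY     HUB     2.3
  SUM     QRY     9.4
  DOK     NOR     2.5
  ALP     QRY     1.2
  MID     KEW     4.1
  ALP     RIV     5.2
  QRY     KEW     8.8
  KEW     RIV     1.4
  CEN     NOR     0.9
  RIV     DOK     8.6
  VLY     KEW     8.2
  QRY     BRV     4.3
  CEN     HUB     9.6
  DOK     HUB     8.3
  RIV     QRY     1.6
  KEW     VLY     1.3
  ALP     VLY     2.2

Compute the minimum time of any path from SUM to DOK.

19.2 min

Settle nodes by increasing distance from SUM:
SUM: 0
VLY: 4.8  (via SUM)
QRY: 9.4  (via SUM)
HUB: 11.7  (via QRY)
KEW: 13  (via VLY)
BRV: 13.7  (via QRY)
RIV: 14.4  (via KEW)
DOK: 19.2  (via HUB)
Shortest route: SUM → QRY → HUB → DOK = 19.2 min.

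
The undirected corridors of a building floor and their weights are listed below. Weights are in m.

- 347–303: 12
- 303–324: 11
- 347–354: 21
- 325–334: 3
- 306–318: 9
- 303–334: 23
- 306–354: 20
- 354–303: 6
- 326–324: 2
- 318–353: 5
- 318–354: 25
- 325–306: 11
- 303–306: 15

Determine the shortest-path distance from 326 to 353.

42 m

Candidate routes:
326 - 324 - 303 - 354 - 318 - 353: 2+11+6+25+5 = 49
326 - 324 - 303 - 306 - 318 - 353: 2+11+15+9+5 = 42
The minimum is 42 m via 326 - 324 - 303 - 306 - 318 - 353.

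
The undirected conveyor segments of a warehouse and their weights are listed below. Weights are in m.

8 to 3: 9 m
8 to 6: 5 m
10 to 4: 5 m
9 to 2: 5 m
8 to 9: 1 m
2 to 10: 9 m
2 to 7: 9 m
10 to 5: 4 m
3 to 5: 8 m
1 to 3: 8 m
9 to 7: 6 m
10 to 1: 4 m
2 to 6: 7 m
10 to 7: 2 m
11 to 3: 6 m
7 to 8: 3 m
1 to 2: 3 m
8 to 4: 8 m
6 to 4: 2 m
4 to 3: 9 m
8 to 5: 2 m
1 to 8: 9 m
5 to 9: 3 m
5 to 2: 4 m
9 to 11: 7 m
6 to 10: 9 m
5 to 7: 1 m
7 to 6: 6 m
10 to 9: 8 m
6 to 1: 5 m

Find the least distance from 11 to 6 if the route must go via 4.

Shortest 11→4: 11 → 3 → 4 = 15
Best 4 to 6: 4 → 6 costing 2
Total via 4: 15 + 2 = 17 m.

17 m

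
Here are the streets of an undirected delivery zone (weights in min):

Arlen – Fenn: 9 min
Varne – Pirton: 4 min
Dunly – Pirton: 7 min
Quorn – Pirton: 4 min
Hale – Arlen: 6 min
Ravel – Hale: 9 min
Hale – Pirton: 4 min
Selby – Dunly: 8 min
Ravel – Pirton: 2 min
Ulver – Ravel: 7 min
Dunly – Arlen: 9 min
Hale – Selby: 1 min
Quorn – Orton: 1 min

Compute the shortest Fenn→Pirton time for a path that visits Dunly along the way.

25 min

Shortest Fenn→Dunly: Fenn → Arlen → Dunly = 18
Best Dunly to Pirton: Dunly → Pirton costing 7
Total via Dunly: 18 + 7 = 25 min.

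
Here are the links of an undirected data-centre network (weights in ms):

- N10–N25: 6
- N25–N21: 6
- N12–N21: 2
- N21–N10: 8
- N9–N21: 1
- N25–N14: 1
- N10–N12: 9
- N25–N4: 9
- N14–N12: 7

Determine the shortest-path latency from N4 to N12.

Running Dijkstra from N4:
N4: 0
N25: 9  (via N4)
N14: 10  (via N25)
N10: 15  (via N25)
N21: 15  (via N25)
N9: 16  (via N21)
N12: 17  (via N14)
Shortest route: N4–N25–N14–N12 = 17 ms.

17 ms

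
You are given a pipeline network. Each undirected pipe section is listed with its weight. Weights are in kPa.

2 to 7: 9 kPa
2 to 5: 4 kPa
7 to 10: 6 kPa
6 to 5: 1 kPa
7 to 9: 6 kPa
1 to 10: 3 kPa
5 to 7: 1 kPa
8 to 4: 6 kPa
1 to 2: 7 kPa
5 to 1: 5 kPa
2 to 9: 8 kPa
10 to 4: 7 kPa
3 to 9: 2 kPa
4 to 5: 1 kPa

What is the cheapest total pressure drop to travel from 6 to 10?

8 kPa

Running Dijkstra from 6:
6: 0
5: 1  (via 6)
4: 2  (via 5)
7: 2  (via 5)
2: 5  (via 5)
1: 6  (via 5)
8: 8  (via 4)
9: 8  (via 7)
10: 8  (via 7)
Shortest route: 6–5–7–10 = 8 kPa.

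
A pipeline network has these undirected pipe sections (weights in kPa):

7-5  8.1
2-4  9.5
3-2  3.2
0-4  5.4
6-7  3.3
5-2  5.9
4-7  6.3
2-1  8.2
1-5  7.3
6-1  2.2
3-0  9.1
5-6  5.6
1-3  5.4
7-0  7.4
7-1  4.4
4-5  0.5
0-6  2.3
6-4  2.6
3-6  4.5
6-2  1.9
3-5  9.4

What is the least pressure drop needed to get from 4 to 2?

Candidate routes:
4 → 6 → 2: 2.6+1.9 = 4.5
4 → 5 → 2: 0.5+5.9 = 6.4
Cheapest is 4 → 6 → 2 at 4.5 kPa.

4.5 kPa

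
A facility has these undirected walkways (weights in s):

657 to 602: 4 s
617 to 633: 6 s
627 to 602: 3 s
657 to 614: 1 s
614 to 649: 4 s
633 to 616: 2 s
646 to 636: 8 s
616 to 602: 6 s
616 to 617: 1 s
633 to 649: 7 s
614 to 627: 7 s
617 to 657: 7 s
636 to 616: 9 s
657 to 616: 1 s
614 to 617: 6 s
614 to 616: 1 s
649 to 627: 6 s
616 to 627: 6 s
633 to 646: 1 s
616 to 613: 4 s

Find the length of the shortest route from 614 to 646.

4 s

Compare a few routes:
614–657–616–633–646: 1+1+2+1 = 5
614–616–633–646: 1+2+1 = 4
614–617–616–633–646: 6+1+2+1 = 10
614–616–617–633–646: 1+1+6+1 = 9
The minimum is 4 s via 614–616–633–646.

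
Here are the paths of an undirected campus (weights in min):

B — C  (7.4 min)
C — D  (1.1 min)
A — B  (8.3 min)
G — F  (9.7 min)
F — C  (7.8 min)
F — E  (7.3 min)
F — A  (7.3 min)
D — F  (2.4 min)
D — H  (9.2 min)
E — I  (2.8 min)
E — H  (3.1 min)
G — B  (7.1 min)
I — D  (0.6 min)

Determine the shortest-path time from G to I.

12.7 min

Running Dijkstra from G:
G: 0
B: 7.1  (via G)
F: 9.7  (via G)
D: 12.1  (via F)
I: 12.7  (via D)
Shortest route: G–F–D–I = 12.7 min.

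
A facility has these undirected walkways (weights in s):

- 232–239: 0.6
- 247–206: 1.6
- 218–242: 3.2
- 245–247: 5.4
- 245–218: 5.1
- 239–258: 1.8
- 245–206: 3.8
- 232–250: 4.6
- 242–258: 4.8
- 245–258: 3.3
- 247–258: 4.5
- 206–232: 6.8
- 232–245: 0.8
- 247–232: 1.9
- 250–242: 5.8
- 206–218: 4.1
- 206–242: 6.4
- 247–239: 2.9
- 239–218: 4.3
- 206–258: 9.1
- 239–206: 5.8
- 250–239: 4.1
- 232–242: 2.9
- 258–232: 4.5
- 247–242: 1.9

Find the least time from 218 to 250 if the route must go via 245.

10.5 s

Shortest 218→245: 218–245 = 5.1
Best 245 to 250: 245–232–250 costing 5.4
Total via 245: 5.1 + 5.4 = 10.5 s.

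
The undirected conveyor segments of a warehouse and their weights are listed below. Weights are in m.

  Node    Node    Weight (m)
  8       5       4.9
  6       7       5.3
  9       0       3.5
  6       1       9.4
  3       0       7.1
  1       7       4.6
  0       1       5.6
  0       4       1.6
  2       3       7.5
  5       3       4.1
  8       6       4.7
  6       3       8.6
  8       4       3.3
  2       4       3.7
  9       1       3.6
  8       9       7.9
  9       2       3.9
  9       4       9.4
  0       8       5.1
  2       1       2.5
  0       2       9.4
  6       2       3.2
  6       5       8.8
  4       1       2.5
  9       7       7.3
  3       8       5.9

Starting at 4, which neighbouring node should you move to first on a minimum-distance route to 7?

Enumerating some paths:
4 → 2 → 1 → 7: 3.7+2.5+4.6 = 10.8
4 → 1 → 7: 2.5+4.6 = 7.1
4 → 0 → 1 → 7: 1.6+5.6+4.6 = 11.8
Cheapest is 4 → 1 → 7 at 7.1 m.
So from 4 the first move is to 1.

1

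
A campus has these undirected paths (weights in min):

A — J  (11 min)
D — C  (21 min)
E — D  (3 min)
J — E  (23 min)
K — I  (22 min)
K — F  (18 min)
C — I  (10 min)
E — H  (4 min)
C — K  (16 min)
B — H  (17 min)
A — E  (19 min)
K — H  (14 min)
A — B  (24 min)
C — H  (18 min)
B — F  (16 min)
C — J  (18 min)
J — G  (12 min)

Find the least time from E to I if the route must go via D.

Best E to D: E–D costing 3
Best D to I: D–C–I costing 31
Total via D: 3 + 31 = 34 min.

34 min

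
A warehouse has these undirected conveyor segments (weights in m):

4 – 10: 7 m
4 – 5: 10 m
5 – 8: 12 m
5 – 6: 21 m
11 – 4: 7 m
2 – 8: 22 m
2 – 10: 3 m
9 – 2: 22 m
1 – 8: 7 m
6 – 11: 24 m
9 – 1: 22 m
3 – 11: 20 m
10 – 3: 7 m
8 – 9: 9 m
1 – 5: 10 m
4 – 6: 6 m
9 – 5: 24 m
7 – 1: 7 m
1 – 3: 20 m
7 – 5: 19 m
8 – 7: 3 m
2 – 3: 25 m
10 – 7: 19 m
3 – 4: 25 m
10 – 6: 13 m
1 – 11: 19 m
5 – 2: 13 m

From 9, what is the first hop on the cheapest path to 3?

2

Compare a few routes:
9 - 2 - 10 - 3: 22+3+7 = 32
9 - 8 - 1 - 3: 9+7+20 = 36
The minimum is 32 m via 9 - 2 - 10 - 3.
So from 9 the first move is to 2.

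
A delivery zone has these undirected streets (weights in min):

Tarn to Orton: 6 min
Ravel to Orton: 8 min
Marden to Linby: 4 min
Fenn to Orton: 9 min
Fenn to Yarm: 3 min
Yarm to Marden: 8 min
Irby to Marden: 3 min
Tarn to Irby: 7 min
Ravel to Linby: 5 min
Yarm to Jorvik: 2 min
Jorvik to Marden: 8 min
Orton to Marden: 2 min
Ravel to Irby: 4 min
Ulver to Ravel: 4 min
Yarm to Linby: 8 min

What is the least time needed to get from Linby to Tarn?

12 min

Compare a few routes:
Linby–Ravel–Orton–Tarn: 5+8+6 = 19
Linby–Marden–Orton–Tarn: 4+2+6 = 12
Linby–Ravel–Irby–Tarn: 5+4+7 = 16
Linby–Marden–Irby–Tarn: 4+3+7 = 14
The minimum is 12 min via Linby–Marden–Orton–Tarn.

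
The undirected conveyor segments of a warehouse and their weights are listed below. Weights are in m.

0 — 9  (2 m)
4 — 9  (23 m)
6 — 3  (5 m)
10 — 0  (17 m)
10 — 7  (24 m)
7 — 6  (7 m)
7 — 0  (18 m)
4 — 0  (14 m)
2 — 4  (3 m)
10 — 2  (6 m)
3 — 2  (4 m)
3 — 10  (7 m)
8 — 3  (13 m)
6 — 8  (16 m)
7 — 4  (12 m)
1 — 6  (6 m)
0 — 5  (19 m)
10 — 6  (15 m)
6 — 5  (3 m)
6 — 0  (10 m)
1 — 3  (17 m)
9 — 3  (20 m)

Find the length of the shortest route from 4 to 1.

Running Dijkstra from 4:
4: 0
2: 3  (via 4)
3: 7  (via 2)
10: 9  (via 2)
6: 12  (via 3)
7: 12  (via 4)
0: 14  (via 4)
5: 15  (via 6)
9: 16  (via 0)
1: 18  (via 6)
Shortest route: 4 → 2 → 3 → 6 → 1 = 18 m.

18 m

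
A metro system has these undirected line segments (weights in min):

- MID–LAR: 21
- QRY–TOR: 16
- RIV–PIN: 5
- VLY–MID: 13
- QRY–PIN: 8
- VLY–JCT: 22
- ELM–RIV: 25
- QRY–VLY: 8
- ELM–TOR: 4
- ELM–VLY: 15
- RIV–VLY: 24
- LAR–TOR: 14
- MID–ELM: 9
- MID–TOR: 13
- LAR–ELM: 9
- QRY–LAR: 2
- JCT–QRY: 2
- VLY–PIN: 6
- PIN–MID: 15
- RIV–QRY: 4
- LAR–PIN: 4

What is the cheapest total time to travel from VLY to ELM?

15 min

Settle nodes by increasing distance from VLY:
VLY: 0
PIN: 6  (via VLY)
QRY: 8  (via VLY)
JCT: 10  (via QRY)
LAR: 10  (via PIN)
RIV: 11  (via PIN)
MID: 13  (via VLY)
ELM: 15  (via VLY)
Shortest route: VLY–ELM = 15 min.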